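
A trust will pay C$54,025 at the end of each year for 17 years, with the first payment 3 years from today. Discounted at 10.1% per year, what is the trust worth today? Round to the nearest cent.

PV at t=2 (ordinary 17-year annuity): 54025 × a(17|0.101) = 54025 × 7.972159 = 430,695.8890
Discount back 2 years: 430,695.8890 × (1+0.101)^(−2) = 430,695.8890 × 0.824946 = 355,300.7208

C$355,300.72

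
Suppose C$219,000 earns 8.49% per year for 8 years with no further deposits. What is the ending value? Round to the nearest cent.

C$420,302.32

FV = PV·(1+i)^n = 219,000 × 1.919189 = 420,302.3211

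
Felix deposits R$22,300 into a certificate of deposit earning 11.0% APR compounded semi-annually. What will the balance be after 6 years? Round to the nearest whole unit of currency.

R$42,397

With 2 periods per year: i = 0.055, n = 12.
FV = 22,300 × (1 + 0.055)^12 = 42,396.9269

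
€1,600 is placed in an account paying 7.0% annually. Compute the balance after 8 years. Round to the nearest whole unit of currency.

FV = 1,600 × (1 + 0.07)^8 = 2,749.0979

€2,749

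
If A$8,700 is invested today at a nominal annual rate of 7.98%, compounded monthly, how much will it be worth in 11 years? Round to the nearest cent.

i = 0.0798/12 = 0.00665 per month; n = 11·12 = 132.
8,700 × (1+0.00665)^132 = 8,700 × 2.398621 = 20,868.0069

A$20,868.01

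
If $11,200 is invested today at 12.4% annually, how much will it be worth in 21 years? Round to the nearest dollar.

$130,410

11,200 × (1+0.124)^21 = 11,200 × 11.643741 = 130,409.8990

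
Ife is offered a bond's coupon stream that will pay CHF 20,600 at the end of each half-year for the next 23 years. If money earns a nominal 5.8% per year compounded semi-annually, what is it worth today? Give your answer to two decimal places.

CHF 519,639.87

Periodic rate i = 0.058/2 = 0.029; n = 23 × 2 = 46 periods.
PV = 20600 × [1 − (1+0.029)^(−46)] / 0.029 = 20600 × 25.225236 = 519,639.8699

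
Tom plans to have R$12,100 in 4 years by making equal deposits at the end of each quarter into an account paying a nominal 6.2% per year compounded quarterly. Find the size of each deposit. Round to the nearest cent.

Periodic rate i = 0.062/4 = 0.0155; n = 4 × 4 = 16 periods.
FV-annuity factor = 18.001577; PMT = 12100 / 18.001577 = 672.1633

R$672.16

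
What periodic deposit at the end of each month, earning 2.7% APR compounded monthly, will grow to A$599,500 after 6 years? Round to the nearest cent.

With 12 periods per year: i = 0.00225, n = 72.
FV-annuity factor = 78.065014; PMT = 599500 / 78.065014 = 7,679.4965

A$7,679.50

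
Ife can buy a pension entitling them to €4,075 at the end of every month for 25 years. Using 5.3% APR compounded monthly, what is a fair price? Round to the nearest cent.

Periodic rate i = 0.053/12 = 0.00441667; n = 25 × 12 = 300 periods.
Annuity factor a(300|0.00441667) = 166.057458; PV = 4075 × 166.057458 = 676,684.1423

€676,684.14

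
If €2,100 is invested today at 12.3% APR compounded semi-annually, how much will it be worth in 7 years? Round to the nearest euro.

Periodic rate i = 0.123/2 = 0.0615; n = 7 × 2 = 14 periods.
2,100 × (1+0.0615)^14 = 2,100 × 2.306110 = 4,842.8306

€4,843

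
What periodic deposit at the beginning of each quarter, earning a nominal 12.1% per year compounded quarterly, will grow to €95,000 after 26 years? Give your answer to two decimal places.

€131.68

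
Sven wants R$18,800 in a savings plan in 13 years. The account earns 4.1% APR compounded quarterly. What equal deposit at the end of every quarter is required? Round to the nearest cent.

R$275.51

i = 0.041/4 = 0.01025 per quarter; n = 13·4 = 52.
FV-annuity factor = 68.236078; PMT = 18800 / 68.236078 = 275.5141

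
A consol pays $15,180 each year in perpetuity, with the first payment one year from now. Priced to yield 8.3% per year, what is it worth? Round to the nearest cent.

$182,891.57

PV = PMT / i = 15180 / 0.083 = 182,891.5663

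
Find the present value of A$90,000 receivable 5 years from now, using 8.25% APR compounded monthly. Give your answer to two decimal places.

With 12 periods per year: i = 0.006875, n = 60.
PV = 90,000 / (1 + 0.006875)^60 = 90,000 / 1.508459 = 59,663.5436

A$59,663.54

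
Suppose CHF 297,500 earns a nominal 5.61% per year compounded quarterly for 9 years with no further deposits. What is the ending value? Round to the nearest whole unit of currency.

Periodic rate i = 0.0561/4 = 0.014025; n = 9 × 4 = 36 periods.
FV = PV·(1+i)^n = 297,500 × 1.651018 = 491,177.8952

CHF 491,178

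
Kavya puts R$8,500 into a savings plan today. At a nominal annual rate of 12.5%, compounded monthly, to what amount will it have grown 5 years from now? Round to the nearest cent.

R$15,828.84

With 12 periods per year: i = 0.0104167, n = 60.
8,500 × (1+0.0104167)^60 = 8,500 × 1.862216 = 15,828.8367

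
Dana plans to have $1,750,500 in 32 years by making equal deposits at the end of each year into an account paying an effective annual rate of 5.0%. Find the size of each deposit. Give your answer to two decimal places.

$23,247.37

PMT = 1.7505e+06 / ( [(1+0.05)^32 − 1] / 0.05 ) = 1.7505e+06 / 75.298829 = 23,247.3734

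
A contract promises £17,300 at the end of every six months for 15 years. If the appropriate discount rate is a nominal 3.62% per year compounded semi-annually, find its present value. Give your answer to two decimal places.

£397,775.14

i = 0.0362/2 = 0.0181 per half-year; n = 15·2 = 30.
PV = 17300 × [1 − (1+0.0181)^(−30)] / 0.0181 = 17300 × 22.992783 = 397,775.1429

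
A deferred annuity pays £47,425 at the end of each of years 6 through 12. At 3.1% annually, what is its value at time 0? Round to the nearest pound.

£252,689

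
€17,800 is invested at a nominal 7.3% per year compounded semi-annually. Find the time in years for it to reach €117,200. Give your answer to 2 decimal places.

26.29 years

Periodic rate i = 0.073/2 = 0.0365.
(1+i)^n = 117200/17800 = 6.58427, so n = ln 6.58427 / ln 1.0365 = 52.5719 half-years
= 52.5719/2 years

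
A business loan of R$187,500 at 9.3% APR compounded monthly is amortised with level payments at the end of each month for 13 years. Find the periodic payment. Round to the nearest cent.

R$2,075.57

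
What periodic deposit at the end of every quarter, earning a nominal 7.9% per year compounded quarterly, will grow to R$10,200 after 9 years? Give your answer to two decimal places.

i = 0.079/4 = 0.01975 per quarter; n = 9·4 = 36.
FV-annuity factor = 51.745080; PMT = 10200 / 51.745080 = 197.1202

R$197.12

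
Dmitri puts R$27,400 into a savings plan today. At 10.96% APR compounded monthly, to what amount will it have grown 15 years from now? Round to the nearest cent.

R$140,763.45

Periodic rate i = 0.1096/12 = 0.00913333; n = 15 × 12 = 180 periods.
27,400 × (1+0.00913333)^180 = 27,400 × 5.137352 = 140,763.4491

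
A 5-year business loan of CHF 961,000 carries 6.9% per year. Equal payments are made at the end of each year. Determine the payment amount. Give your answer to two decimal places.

Annuity-PV factor = 4.111199; PMT = 961000 / 4.111199 = 233,751.7457

CHF 233,751.75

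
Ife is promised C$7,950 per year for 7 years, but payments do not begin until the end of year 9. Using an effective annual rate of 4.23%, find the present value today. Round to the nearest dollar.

PV at t=8 (ordinary 7-year annuity): 7950 × a(7|0.0423) = 7950 × 5.951369 = 47,313.3854
Discount back 8 years: 47,313.3854 × (1+0.0423)^(−8) = 47,313.3854 × 0.717890 = 33,965.8214

C$33,966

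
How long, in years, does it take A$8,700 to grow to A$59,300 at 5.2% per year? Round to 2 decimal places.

37.86 years

(1+i)^n = 59300/8700 = 6.81609, so n = ln 6.81609 / ln 1.052 = 37.8609 years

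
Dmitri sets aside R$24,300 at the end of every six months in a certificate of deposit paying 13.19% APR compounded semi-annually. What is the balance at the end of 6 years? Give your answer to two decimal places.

i = 0.1319/2 = 0.06595 per half-year; n = 6·2 = 12.
FV = 24300 × [(1+0.06595)^12 − 1] / 0.06595 = 24300 × 17.467759 = 424,466.5460

R$424,466.55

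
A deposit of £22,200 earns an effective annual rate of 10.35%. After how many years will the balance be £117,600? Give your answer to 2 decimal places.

n = ln(117600/22200) / ln(1+0.1035) = ln(5.29730) / 0.098487 = 16.9281 years

16.93 years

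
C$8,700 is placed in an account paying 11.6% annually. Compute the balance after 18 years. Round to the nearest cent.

C$62,729.92

FV = PV·(1+i)^n = 8,700 × 7.210336 = 62,729.9231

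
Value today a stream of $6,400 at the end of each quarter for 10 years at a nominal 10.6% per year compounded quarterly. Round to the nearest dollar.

With 4 periods per year: i = 0.0265, n = 40.
PV = PMT · [1 − (1+i)^(−n)] / i = 6400 · 24.480353 = 156,674.2606

$156,674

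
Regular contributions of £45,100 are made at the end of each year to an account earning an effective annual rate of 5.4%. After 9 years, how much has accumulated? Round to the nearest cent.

FV = PMT · [(1+i)^n − 1] / i = 45100 · 11.209895 = 505,566.2791

£505,566.28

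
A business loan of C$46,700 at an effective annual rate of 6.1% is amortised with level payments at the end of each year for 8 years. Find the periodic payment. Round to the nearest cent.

PMT = 46700 / ( [1 − (1+0.061)^(−8)] / 0.061 ) = 46700 / 6.185291 = 7,550.1697

C$7,550.17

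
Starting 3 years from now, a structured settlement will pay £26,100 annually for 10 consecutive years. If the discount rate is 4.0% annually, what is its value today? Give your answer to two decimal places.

£195,723.35

PV at t=2 (ordinary 10-year annuity): 26100 × a(10|0.04) = 26100 × 8.110896 = 211,694.3798
PV₀ = 211,694.3798 / (1+0.04)^2 = 211,694.3798 / 1.081600 = 195,723.3541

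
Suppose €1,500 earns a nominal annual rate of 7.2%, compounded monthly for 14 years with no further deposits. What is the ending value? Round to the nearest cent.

Periodic rate i = 0.072/12 = 0.006; n = 14 × 12 = 168 periods.
1,500 × (1+0.006)^168 = 1,500 × 2.731875 = 4,097.8119

€4,097.81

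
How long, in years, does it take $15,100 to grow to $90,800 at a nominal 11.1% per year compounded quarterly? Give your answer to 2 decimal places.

Periodic rate i = 0.111/4 = 0.02775.
n = ln(90800/15100) / ln(1+0.02775) = ln(6.01325) / 0.027372 = 65.5403 quarters
= 65.5403/4 years

16.39 years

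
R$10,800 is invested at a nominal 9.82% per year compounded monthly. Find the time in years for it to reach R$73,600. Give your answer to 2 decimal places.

19.62 years

Periodic rate i = 0.0982/12 = 0.00818333.
n = ln(73600/10800) / ln(1+0.00818333) = ln(6.81481) / 0.008150 = 235.4713 months
= 235.4713/12 years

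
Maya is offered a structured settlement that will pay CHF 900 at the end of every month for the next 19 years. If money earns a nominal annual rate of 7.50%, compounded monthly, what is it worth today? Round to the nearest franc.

i = 0.075/12 = 0.00625 per month; n = 19·12 = 228.
PV = PMT · [1 − (1+i)^(−n)] / i = 900 · 121.347615 = 109,212.8538

CHF 109,213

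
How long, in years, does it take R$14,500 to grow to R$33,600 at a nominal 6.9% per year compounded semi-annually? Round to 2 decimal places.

12.39 years

Periodic rate i = 0.069/2 = 0.0345.
(1+i)^n = 33600/14500 = 2.31724, so n = ln 2.31724 / ln 1.0345 = 24.7766 half-years
= 24.7766/2 years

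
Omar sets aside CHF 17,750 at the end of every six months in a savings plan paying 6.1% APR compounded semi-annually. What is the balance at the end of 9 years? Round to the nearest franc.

Periodic rate i = 0.061/2 = 0.0305; n = 9 × 2 = 18 periods.
FV = 17750 × [(1+0.0305)^18 − 1] / 0.0305 = 17750 × 23.520335 = 417,485.9530

CHF 417,486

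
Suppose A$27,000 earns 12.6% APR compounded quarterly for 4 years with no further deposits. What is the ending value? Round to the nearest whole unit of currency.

A$44,348

With 4 periods per year: i = 0.0315, n = 16.
FV = PV·(1+i)^n = 27,000 × 1.642509 = 44,347.7388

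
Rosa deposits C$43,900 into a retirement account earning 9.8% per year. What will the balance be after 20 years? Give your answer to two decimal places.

FV = 43,900 × (1 + 0.098)^20 = 284,781.2045

C$284,781.20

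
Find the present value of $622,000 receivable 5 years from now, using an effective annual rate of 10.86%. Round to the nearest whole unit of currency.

$371,463

PV = 622,000 / (1 + 0.1086)^5 = 622,000 / 1.674458 = 371,463.3862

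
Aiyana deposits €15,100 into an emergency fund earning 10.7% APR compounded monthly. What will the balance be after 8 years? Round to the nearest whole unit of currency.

€35,407

Periodic rate i = 0.107/12 = 0.00891667; n = 8 × 12 = 96 periods.
15,100 × (1+0.00891667)^96 = 15,100 × 2.344814 = 35,406.6957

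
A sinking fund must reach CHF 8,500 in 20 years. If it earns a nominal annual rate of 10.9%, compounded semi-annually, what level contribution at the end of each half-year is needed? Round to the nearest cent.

CHF 63.00

With 2 periods per year: i = 0.0545, n = 40.
PMT = 8500 / ( [(1+0.0545)^40 − 1] / 0.0545 ) = 8500 / 134.924801 = 62.9981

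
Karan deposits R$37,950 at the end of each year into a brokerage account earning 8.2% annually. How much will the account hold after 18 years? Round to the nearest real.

FV = 37950 × [(1+0.082)^18 − 1] / 0.082 = 37950 × 38.187045 = 1,449,198.3524

R$1,449,198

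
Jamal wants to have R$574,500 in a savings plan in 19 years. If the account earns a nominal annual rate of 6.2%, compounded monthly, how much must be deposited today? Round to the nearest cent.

R$177,422.31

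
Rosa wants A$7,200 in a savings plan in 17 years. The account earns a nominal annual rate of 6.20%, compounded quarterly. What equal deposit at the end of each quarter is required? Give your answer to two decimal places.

A$60.45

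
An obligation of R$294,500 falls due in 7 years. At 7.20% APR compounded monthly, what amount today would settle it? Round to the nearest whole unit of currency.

R$178,178

Periodic rate i = 0.072/12 = 0.006; n = 7 × 12 = 84 periods.
PV = FV·(1+i)^(−n) = 294,500 × 0.605020 = 178,178.3442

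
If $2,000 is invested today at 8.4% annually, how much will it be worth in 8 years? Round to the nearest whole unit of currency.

FV = PV·(1+i)^n = 2,000 × 1.906489 = 3,812.9776

$3,813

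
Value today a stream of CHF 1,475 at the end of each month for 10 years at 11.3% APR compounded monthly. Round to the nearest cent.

With 12 periods per year: i = 0.00941667, n = 120.
PV = PMT · [1 − (1+i)^(−n)] / i = 1475 · 71.708417 = 105,769.9155

CHF 105,769.92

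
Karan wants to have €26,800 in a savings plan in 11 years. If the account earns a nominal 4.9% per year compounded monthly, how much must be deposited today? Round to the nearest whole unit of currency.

i = 0.049/12 = 0.00408333 per month; n = 11·12 = 132.
PV = FV·(1+i)^(−n) = 26,800 × 0.583972 = 15,650.4451

€15,650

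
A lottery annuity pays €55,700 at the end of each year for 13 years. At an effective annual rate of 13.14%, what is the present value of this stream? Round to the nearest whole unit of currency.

€338,734

PV = PMT · [1 − (1+i)^(−n)] / i = 55700 · 6.081396 = 338,733.7716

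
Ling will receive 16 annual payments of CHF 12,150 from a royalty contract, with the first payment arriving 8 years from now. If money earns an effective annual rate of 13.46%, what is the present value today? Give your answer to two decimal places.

CHF 32,348.60

PV at t=7 (ordinary 16-year annuity): 12150 × a(16|0.1346) = 12150 × 6.444343 = 78,298.7655
Discount back 7 years: 78,298.7655 × (1+0.1346)^(−7) = 78,298.7655 × 0.413143 = 32,348.5978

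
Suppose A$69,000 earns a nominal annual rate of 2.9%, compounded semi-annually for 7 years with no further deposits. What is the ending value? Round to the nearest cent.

With 2 periods per year: i = 0.0145, n = 14.
69,000 × (1+0.0145)^14 = 69,000 × 1.223288 = 84,406.8727

A$84,406.87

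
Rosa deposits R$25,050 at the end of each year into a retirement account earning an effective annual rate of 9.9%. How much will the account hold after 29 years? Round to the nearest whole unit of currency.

R$3,656,329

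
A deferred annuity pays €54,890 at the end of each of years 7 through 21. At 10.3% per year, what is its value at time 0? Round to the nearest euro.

€227,930

PV at t=6 (ordinary 15-year annuity): 54890 × a(15|0.103) = 54890 × 7.477581 = 410,444.4257
PV₀ = 410,444.4257 / (1+0.103)^6 = 410,444.4257 / 1.800749 = 227,929.8933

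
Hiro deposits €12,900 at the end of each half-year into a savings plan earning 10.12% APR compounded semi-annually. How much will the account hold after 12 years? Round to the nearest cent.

With 2 periods per year: i = 0.0506, n = 24.
Accumulation factor s(24|0.0506) = 44.854185; FV = 12900 × 44.854185 = 578,618.9866

€578,618.99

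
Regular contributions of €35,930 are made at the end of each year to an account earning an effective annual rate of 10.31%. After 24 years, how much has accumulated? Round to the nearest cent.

€3,323,952.47

FV = PMT · [(1+i)^n − 1] / i = 35930 · 92.511897 = 3,323,952.4681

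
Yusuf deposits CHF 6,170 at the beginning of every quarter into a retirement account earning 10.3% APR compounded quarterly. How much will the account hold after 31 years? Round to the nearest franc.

Periodic rate i = 0.103/4 = 0.02575; n = 31 × 4 = 124 periods.
FV = 6170 × [(1+0.02575)^124 − 1] / 0.02575 × (1+i) = 6170 × 892.159810 = 5,504,626.0304
(annuity-due: payments at period start, so ×(1+i).)

CHF 5,504,626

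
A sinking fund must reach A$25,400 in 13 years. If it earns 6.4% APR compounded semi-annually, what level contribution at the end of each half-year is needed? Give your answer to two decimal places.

With 2 periods per year: i = 0.032, n = 26.
PMT = 25400 / ( [(1+0.032)^26 − 1] / 0.032 ) = 25400 / 39.629746 = 640.9327

A$640.93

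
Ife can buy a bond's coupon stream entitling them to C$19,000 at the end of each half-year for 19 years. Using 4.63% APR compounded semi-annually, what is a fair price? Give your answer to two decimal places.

C$476,773.60

Periodic rate i = 0.0463/2 = 0.02315; n = 19 × 2 = 38 periods.
PV = PMT · [1 − (1+i)^(−n)] / i = 19000 · 25.093347 = 476,773.5975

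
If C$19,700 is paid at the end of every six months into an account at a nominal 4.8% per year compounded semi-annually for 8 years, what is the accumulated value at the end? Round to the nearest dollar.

C$378,816

With 2 periods per year: i = 0.024, n = 16.
Accumulation factor s(16|0.024) = 19.229235; FV = 19700 × 19.229235 = 378,815.9273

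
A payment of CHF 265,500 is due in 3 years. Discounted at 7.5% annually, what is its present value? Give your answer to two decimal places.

PV = FV·(1+i)^(−n) = 265,500 × 0.804961 = 213,717.0312

CHF 213,717.03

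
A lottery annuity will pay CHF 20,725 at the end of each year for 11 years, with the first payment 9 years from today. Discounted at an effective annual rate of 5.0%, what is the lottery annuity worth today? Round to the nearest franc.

CHF 116,518

Value one period before first payment (t=8): 20725 × [1 − (1+0.05)^(−11)] / 0.05 = 20725 × 8.306414 = 172,150.4347
Discount back 8 years: 172,150.4347 × (1+0.05)^(−8) = 172,150.4347 × 0.676839 = 116,518.1904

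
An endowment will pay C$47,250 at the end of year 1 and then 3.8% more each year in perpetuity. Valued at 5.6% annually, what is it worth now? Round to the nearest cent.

C$2,625,000.00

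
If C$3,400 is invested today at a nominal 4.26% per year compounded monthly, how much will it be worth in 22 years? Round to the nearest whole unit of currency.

With 12 periods per year: i = 0.00355, n = 264.
FV = PV·(1+i)^n = 3,400 × 2.548590 = 8,665.2071

C$8,665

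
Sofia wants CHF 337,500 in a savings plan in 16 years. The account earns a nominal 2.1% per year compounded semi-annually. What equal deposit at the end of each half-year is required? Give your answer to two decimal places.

With 2 periods per year: i = 0.0105, n = 32.
PMT = 337500 / ( [(1+0.0105)^32 − 1] / 0.0105 ) = 337500 / 37.799036 = 8,928.7991

CHF 8,928.80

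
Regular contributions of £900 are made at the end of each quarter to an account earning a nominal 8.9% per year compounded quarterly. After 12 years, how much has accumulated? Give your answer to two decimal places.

£75,870.51

Periodic rate i = 0.089/4 = 0.02225; n = 12 × 4 = 48 periods.
Accumulation factor s(48|0.02225) = 84.300572; FV = 900 × 84.300572 = 75,870.5145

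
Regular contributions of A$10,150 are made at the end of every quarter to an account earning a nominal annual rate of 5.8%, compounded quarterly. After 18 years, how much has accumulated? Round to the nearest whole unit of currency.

A$1,273,539

With 4 periods per year: i = 0.0145, n = 72.
FV = PMT · [(1+i)^n − 1] / i = 10150 · 125.471834 = 1,273,539.1159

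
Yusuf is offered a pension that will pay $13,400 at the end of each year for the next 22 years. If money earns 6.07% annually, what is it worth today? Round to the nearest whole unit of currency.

PV = 13400 × [1 − (1+0.0607)^(−22)] / 0.0607 = 13400 × 11.968635 = 160,379.7045

$160,380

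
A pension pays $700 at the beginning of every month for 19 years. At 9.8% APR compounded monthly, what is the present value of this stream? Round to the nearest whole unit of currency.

$72,887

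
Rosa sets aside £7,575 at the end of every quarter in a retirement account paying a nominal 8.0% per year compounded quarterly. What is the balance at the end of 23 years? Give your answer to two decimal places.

i = 0.08/4 = 0.02 per quarter; n = 23·4 = 92.
FV = 7575 × [(1+0.02)^92 − 1] / 0.02 = 7575 × 259.161785 = 1,963,150.5231

£1,963,150.52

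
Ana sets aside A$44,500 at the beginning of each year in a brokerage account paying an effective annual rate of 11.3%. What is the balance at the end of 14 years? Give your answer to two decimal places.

A$1,523,740.00

FV = 44500 × [(1+0.113)^14 − 1] / 0.113 × (1+i) = 44500 × 34.241348 = 1,523,740.0007
(Beginning-of-period payments → annuity-due factor ×(1+i).)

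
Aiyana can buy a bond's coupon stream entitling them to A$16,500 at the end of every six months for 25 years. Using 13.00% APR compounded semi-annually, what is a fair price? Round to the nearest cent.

Periodic rate i = 0.13/2 = 0.065; n = 25 × 2 = 50 periods.
Annuity factor a(50|0.065) = 14.724521; PV = 16500 × 14.724521 = 242,954.5911

A$242,954.59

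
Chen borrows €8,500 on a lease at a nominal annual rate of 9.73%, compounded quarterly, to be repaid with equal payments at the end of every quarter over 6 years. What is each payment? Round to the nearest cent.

€471.72

i = 0.0973/4 = 0.024325 per quarter; n = 6·4 = 24.
Annuity-PV factor = 18.019082; PMT = 8500 / 18.019082 = 471.7221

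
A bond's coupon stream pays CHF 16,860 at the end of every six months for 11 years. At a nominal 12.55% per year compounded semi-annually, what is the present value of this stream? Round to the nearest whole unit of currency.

CHF 198,255

Periodic rate i = 0.1255/2 = 0.06275; n = 11 × 2 = 22 periods.
PV = 16860 × [1 − (1+0.06275)^(−22)] / 0.06275 = 16860 × 11.758896 = 198,254.9911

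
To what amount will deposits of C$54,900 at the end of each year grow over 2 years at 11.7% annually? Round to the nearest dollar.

C$116,223

FV = 54900 × [(1+0.117)^2 − 1] / 0.117 = 54900 × 2.117000 = 116,223.3000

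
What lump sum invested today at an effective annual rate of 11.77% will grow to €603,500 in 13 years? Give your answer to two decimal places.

€142,052.54

PV = FV·(1+i)^(−n) = 603,500 × 0.235381 = 142,052.5428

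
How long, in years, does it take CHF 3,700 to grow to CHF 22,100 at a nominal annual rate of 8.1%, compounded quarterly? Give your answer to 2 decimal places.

Periodic rate i = 0.081/4 = 0.02025.
n = ln(22100/3700) / ln(1+0.02025) = ln(5.97297) / 0.020048 = 89.1496 quarters
= 89.1496/4 years

22.29 years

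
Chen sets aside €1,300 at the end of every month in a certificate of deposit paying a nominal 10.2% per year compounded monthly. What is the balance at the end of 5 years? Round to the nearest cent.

Periodic rate i = 0.102/12 = 0.0085; n = 5 × 12 = 60 periods.
Accumulation factor s(60|0.0085) = 77.847749; FV = 1300 × 77.847749 = 101,202.0736

€101,202.07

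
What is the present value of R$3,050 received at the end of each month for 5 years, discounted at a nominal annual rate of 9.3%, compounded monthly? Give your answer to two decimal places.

i = 0.093/12 = 0.00775 per month; n = 5·12 = 60.
Annuity factor a(60|0.00775) = 47.837146; PV = 3050 × 47.837146 = 145,903.2939

R$145,903.29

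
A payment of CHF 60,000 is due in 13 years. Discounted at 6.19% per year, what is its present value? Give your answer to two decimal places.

Discount factor = (1+0.0619)^(−13) = 0.458050; PV = 60,000 × 0.458050 = 27,483.0027

CHF 27,483.00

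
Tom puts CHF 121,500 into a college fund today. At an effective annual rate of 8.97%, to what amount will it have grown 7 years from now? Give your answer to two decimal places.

FV = 121,500 × (1 + 0.0897)^7 = 221,679.1942

CHF 221,679.19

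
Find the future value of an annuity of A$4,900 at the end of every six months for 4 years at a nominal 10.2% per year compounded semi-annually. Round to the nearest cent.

i = 0.102/2 = 0.051 per half-year; n = 4·2 = 8.
FV = 4900 × [(1+0.051)^8 − 1] / 0.051 = 4900 × 9.583330 = 46,958.3181

A$46,958.32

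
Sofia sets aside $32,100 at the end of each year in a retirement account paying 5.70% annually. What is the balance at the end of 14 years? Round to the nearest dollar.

FV = 32100 × [(1+0.057)^14 − 1] / 0.057 = 32100 × 20.578078 = 660,556.3036

$660,556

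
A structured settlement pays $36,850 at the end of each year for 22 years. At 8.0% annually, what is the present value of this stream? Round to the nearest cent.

$375,897.40

PV = PMT · [1 − (1+i)^(−n)] / i = 36850 · 10.200744 = 375,897.4039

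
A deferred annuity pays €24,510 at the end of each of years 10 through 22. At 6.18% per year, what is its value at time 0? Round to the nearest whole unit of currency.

PV at t=9 (ordinary 13-year annuity): 24510 × a(13|0.0618) = 24510 × 8.760337 = 214,715.8618
PV₀ = 214,715.8618 / (1+0.0618)^9 = 214,715.8618 / 1.715475 = 125,164.0592

€125,164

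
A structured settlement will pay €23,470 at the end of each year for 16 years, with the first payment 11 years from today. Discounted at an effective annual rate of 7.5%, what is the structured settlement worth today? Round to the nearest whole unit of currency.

Value one period before first payment (t=10): 23470 × [1 − (1+0.075)^(−16)] / 0.075 = 23470 × 9.141507 = 214,551.1632
Discount back 10 years: 214,551.1632 × (1+0.075)^(−10) = 214,551.1632 × 0.485194 = 104,098.9217

€104,099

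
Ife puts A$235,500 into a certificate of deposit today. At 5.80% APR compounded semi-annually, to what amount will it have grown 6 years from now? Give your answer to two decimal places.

With 2 periods per year: i = 0.029, n = 12.
FV = 235,500 × (1 + 0.029)^12 = 331,875.6650

A$331,875.66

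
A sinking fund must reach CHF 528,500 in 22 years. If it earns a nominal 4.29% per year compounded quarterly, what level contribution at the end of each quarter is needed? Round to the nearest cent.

CHF 3,640.80

i = 0.0429/4 = 0.010725 per quarter; n = 22·4 = 88.
FV-annuity factor = 145.160539; PMT = 528500 / 145.160539 = 3,640.7966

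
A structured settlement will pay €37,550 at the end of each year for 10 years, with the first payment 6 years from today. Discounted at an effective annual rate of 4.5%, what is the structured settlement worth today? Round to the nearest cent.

€238,426.32

PV at t=5 (ordinary 10-year annuity): 37550 × a(10|0.045) = 37550 × 7.912718 = 297,122.5676
PV₀ = 297,122.5676 / (1+0.045)^5 = 297,122.5676 / 1.246182 = 238,426.3153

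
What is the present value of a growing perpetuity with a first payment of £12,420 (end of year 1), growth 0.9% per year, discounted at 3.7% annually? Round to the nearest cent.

PV = D₁/(r − g) = 12420/(0.037 − 0.009) = 443,571.4286

£443,571.43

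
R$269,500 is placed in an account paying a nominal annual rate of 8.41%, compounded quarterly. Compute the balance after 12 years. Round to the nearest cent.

With 4 periods per year: i = 0.021025, n = 48.
269,500 × (1+0.021025)^48 = 269,500 × 2.714851 = 731,652.4273

R$731,652.43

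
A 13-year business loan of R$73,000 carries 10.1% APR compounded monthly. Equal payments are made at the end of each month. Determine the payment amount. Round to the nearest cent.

R$842.24

i = 0.101/12 = 0.00841667 per month; n = 13·12 = 156.
Annuity-PV factor = 86.673977; PMT = 73000 / 86.673977 = 842.2366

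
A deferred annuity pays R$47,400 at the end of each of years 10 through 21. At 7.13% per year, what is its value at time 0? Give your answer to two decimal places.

PV at t=9 (ordinary 12-year annuity): 47400 × a(12|0.0713) = 47400 × 7.887947 = 373,888.7087
Discount back 9 years: 373,888.7087 × (1+0.0713)^(−9) = 373,888.7087 × 0.538022 = 201,160.3607

R$201,160.36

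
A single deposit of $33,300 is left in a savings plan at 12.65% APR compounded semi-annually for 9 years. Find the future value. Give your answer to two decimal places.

Periodic rate i = 0.1265/2 = 0.06325; n = 9 × 2 = 18 periods.
33,300 × (1+0.06325)^18 = 33,300 × 3.016040 = 100,434.1200

$100,434.12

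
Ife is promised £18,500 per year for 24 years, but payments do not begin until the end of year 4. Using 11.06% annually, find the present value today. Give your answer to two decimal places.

£112,259.59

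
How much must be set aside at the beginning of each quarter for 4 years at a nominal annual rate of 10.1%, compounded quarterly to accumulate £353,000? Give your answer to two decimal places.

£17,731.12

i = 0.101/4 = 0.02525 per quarter; n = 4·4 = 16.
FV-annuity factor × (1+i) = 19.908504; PMT = 353000 / 19.908504 = 17,731.1160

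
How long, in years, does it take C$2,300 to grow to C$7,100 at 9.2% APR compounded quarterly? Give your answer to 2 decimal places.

12.39 years

Periodic rate i = 0.092/4 = 0.023.
n = ln(7100/2300) / ln(1+0.023) = ln(3.08696) / 0.022739 = 49.5695 quarters
= 49.5695/4 years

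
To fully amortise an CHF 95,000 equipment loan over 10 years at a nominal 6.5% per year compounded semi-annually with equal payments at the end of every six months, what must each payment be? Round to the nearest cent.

With 2 periods per year: i = 0.0325, n = 20.
PMT = 95000 / ( [1 − (1+0.0325)^(−20)] / 0.0325 ) = 95000 / 14.539346 = 6,533.9940

CHF 6,533.99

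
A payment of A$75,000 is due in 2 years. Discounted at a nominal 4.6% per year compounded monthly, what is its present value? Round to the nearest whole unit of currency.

Periodic rate i = 0.046/12 = 0.00383333; n = 2 × 12 = 24 periods.
PV = 75,000 / (1 + 0.00383333)^24 = 75,000 / 1.096172 = 68,419.9191

A$68,420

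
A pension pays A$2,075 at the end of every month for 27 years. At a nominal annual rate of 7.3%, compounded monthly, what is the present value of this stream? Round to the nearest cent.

A$293,290.68

Periodic rate i = 0.073/12 = 0.00608333; n = 27 × 12 = 324 periods.
PV = 2075 × [1 − (1+0.00608333)^(−324)] / 0.00608333 = 2075 × 141.344908 = 293,290.6836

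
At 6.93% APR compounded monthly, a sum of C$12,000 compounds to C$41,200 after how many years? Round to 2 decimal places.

17.85 years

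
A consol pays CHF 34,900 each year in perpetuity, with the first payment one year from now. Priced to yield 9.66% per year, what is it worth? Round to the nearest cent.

CHF 361,283.64

PV = PMT / i = 34900 / 0.0966 = 361,283.6439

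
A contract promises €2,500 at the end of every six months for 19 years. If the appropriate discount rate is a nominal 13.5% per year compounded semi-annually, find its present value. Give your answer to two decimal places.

€33,942.07

With 2 periods per year: i = 0.0675, n = 38.
PV = PMT · [1 − (1+i)^(−n)] / i = 2500 · 13.576826 = 33,942.0655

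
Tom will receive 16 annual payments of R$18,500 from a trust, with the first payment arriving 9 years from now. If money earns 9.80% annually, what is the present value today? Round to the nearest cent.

R$69,335.49

Value one period before first payment (t=8): 18500 × [1 − (1+0.098)^(−16)] / 0.098 = 18500 × 7.917764 = 146,478.6421
PV₀ = 146,478.6421 / (1+0.098)^8 = 146,478.6421 / 2.112607 = 69,335.4892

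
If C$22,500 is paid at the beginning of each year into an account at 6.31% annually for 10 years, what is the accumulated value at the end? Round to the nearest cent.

FV = 22500 × [(1+0.0631)^10 − 1] / 0.0631 × (1+i) = 22500 × 14.218183 = 319,909.1076
(annuity-due: payments at period start, so ×(1+i).)

C$319,909.11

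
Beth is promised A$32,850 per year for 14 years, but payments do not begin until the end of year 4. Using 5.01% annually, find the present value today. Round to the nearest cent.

A$280,634.68

PV at t=3 (ordinary 14-year annuity): 32850 × a(14|0.0501) = 32850 × 9.892315 = 324,962.5534
PV₀ = 324,962.5534 / (1+0.0501)^3 = 324,962.5534 / 1.157956 = 280,634.6828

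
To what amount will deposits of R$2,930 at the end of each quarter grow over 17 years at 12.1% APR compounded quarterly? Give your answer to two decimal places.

i = 0.121/4 = 0.03025 per quarter; n = 17·4 = 68.
FV = PMT · [(1+i)^n − 1] / i = 2930 · 217.768406 = 638,061.4306

R$638,061.43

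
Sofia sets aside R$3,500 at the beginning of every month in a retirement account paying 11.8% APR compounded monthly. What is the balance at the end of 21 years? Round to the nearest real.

R$3,872,531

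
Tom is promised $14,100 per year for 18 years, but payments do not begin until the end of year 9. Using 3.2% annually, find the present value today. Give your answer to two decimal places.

PV at t=8 (ordinary 18-year annuity): 14100 × a(18|0.032) = 14100 × 13.523807 = 190,685.6805
PV₀ = 190,685.6805 / (1+0.032)^8 = 190,685.6805 / 1.286582 = 148,211.0222

$148,211.02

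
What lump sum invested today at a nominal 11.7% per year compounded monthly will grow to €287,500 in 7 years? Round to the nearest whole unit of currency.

i = 0.117/12 = 0.00975 per month; n = 7·12 = 84.
PV = FV·(1+i)^(−n) = 287,500 × 0.442625 = 127,254.5895

€127,255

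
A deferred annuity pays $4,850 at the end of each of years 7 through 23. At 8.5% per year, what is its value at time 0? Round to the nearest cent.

$26,235.39

PV at t=6 (ordinary 17-year annuity): 4850 × a(17|0.085) = 4850 × 8.825192 = 42,802.1809
PV₀ = 42,802.1809 / (1+0.085)^6 = 42,802.1809 / 1.631468 = 26,235.3866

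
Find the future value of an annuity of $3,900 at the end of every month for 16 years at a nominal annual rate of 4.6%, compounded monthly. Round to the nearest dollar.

i = 0.046/12 = 0.00383333 per month; n = 16·12 = 192.
Accumulation factor s(192|0.00383333) = 282.947798; FV = 3900 × 282.947798 = 1,103,496.4105

$1,103,496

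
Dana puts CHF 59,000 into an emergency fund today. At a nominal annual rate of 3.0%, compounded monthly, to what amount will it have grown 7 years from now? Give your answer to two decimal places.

CHF 72,767.93

Periodic rate i = 0.03/12 = 0.0025; n = 7 × 12 = 84 periods.
FV = 59,000 × (1 + 0.0025)^84 = 72,767.9332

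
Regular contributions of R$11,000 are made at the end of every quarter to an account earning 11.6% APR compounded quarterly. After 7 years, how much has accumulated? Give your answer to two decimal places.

Periodic rate i = 0.116/4 = 0.029; n = 7 × 4 = 28 periods.
Accumulation factor s(28|0.029) = 42.294481; FV = 11000 × 42.294481 = 465,239.2941

R$465,239.29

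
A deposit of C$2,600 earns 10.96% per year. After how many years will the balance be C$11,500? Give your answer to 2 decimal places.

14.30 years

(1+i)^n = 11500/2600 = 4.42308, so n = ln 4.42308 / ln 1.1096 = 14.2966 years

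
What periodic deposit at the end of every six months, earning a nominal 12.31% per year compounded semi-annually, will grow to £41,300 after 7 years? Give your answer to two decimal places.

£1,943.98

With 2 periods per year: i = 0.06155, n = 14.
PMT = 41300 / ( [(1+0.06155)^14 − 1] / 0.06155 ) = 41300 / 21.245020 = 1,943.9850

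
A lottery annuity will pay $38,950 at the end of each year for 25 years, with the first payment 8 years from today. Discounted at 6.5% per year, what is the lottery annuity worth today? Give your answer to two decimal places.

$305,734.50

Value one period before first payment (t=7): 38950 × [1 − (1+0.065)^(−25)] / 0.065 = 38950 × 12.197877 = 475,107.2984
PV₀ = 475,107.2984 / (1+0.065)^7 = 475,107.2984 / 1.553987 = 305,734.4993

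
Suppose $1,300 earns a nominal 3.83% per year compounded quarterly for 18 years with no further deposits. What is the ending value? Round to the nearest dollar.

With 4 periods per year: i = 0.009575, n = 72.
FV = PV·(1+i)^n = 1,300 × 1.985996 = 2,581.7944

$2,582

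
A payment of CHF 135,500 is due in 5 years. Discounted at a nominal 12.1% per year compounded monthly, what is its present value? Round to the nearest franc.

i = 0.121/12 = 0.0100833 per month; n = 5·12 = 60.
PV = FV·(1+i)^(−n) = 135,500 × 0.547731 = 74,217.6133

CHF 74,218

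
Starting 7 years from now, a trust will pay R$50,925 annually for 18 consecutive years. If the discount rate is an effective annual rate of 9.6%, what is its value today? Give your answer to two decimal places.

PV at t=6 (ordinary 18-year annuity): 50925 × a(18|0.096) = 50925 × 8.416166 = 428,593.2320
Discount back 6 years: 428,593.2320 × (1+0.096)^(−6) = 428,593.2320 × 0.576948 = 247,276.0097

R$247,276.01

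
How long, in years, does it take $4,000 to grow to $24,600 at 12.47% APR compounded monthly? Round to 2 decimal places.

14.64 years

Periodic rate i = 0.1247/12 = 0.0103917.
(1+i)^n = 24600/4000 = 6.15000, so n = ln 6.15000 / ln 1.01039 = 175.7056 months
= 175.7056/12 years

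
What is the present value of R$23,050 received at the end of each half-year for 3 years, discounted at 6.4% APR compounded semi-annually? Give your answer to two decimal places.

Periodic rate i = 0.064/2 = 0.032; n = 3 × 2 = 6 periods.
Annuity factor a(6|0.032) = 5.381465; PV = 23050 × 5.381465 = 124,042.7632

R$124,042.76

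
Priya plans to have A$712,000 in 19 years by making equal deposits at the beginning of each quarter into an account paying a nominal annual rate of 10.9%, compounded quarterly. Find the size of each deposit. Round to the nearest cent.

Periodic rate i = 0.109/4 = 0.02725; n = 19 × 4 = 76 periods.
PMT = 712000 / ( [(1+0.02725)^76 − 1] / 0.02725 × (1+i) ) = 712000 / 253.171485 = 2,812.3230

A$2,812.32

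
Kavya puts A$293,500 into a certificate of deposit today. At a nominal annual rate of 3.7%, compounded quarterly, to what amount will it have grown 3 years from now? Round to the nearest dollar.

A$327,788

With 4 periods per year: i = 0.00925, n = 12.
293,500 × (1+0.00925)^12 = 293,500 × 1.116825 = 327,788.1148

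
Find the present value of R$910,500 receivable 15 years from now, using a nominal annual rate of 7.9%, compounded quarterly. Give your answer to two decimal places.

i = 0.079/4 = 0.01975 per quarter; n = 15·4 = 60.
PV = 910,500 / (1 + 0.01975)^60 = 910,500 / 3.233128 = 281,615.8607

R$281,615.86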